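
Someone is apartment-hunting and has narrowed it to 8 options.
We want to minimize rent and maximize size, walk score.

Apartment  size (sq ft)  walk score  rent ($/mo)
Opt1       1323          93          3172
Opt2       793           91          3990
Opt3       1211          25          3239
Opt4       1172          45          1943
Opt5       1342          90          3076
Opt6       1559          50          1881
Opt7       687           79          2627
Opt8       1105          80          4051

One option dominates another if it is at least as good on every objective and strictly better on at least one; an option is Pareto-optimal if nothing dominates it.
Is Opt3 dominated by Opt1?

Yes

Opt1 vs Opt3: size 1323≥1211, walk score 93≥25, rent 3172≤3239 — Opt1 is at least as good on every objective with at least one strict improvement.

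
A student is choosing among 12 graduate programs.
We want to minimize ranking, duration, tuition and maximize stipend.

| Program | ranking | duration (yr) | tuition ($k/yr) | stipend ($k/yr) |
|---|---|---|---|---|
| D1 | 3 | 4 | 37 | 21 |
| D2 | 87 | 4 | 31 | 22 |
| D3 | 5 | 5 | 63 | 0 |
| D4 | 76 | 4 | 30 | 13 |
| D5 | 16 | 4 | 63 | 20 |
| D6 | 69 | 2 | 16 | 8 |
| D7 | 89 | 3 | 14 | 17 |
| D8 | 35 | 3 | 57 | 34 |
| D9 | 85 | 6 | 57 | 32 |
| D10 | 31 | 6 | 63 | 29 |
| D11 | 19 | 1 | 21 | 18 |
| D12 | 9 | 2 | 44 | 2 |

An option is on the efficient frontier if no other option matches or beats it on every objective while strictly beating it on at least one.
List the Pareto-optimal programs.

D1: not dominated (best ranking).
D2: not dominated.
D3: dominated by D1 (ranking 3≤5, duration 4≤5, tuition 37≤63, stipend 21≥0).
D4: dominated by D11 (ranking 19≤76, duration 1≤4, tuition 21≤30, stipend 18≥13).
D5: dominated by D1 (ranking 3≤16, duration 4≤4, tuition 37≤63, stipend 21≥20).
D6: not dominated.
D7: not dominated (best tuition).
D8: not dominated (best stipend).
D9: dominated by D8 (ranking 35≤85, duration 3≤6, tuition 57≤57, stipend 34≥32).
D10: not dominated.
D11: not dominated (best duration).
D12: not dominated.

D1, D2, D6, D7, D8, D10, D11, D12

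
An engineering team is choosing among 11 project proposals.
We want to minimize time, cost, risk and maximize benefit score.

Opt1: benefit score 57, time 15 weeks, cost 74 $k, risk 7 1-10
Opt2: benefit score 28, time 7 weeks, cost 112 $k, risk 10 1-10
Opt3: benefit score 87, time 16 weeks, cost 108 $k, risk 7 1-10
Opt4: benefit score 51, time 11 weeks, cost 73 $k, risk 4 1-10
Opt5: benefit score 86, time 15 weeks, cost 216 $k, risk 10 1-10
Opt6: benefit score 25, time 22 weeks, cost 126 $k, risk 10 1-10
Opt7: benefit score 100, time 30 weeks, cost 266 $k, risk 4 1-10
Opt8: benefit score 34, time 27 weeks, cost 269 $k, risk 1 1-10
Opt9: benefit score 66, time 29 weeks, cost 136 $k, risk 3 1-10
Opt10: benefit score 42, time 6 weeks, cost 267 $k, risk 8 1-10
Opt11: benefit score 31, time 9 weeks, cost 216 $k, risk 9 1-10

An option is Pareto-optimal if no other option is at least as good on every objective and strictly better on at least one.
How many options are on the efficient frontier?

10

Opt1: not dominated.
Opt2: not dominated.
Opt3: not dominated.
Opt4: not dominated (best cost).
Opt5: not dominated.
Opt6: dominated by Opt1 (benefit score 57≥25, time 15≤22, cost 74≤126, risk 7≤10).
Opt7: not dominated (best benefit score).
Opt8: not dominated (best risk).
Opt9: not dominated.
Opt10: not dominated (best time).
Opt11: not dominated.
Pareto-optimal: Opt1, Opt2, Opt3, Opt4, Opt5, Opt7, Opt8, Opt9, Opt10, Opt11 → 10.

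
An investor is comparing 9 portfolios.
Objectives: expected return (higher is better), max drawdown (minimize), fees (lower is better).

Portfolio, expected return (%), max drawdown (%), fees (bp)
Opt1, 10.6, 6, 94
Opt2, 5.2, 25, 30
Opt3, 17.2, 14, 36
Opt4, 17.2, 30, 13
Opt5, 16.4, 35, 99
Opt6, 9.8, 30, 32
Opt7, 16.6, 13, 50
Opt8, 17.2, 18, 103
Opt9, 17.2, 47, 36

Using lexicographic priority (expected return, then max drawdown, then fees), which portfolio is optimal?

Opt3

First maximize expected return: best is 17.2, kept {Opt3, Opt4, Opt8, Opt9}.
Then minimize max drawdown: best is 14, kept {Opt3}.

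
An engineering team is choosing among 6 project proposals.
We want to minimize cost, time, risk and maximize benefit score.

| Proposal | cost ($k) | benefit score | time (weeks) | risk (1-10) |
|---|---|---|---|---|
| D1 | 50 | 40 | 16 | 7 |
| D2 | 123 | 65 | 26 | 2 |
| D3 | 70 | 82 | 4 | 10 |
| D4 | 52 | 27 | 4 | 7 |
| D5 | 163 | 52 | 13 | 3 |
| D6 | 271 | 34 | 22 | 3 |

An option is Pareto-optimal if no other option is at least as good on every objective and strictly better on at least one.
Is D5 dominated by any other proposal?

D1: worse on benefit score (40 vs 52).
D2: worse on time (26 vs 13).
D3: worse on risk (10 vs 3).
D4: worse on benefit score (27 vs 52).
D6: worse on cost (271 vs 163).
No option is at least as good as D5 on every objective and strictly better on one.

No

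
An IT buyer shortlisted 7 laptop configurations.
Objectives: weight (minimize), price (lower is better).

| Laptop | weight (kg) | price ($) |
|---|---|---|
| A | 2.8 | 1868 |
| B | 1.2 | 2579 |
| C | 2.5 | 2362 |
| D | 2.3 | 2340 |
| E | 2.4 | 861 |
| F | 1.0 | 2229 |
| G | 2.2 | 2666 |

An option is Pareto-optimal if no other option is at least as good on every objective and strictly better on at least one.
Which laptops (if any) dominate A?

E

E: weight 2.4≤2.8, price 861≤1868 — dominates A.
Others (B, C, D, F, G) are each worse than A on at least one objective.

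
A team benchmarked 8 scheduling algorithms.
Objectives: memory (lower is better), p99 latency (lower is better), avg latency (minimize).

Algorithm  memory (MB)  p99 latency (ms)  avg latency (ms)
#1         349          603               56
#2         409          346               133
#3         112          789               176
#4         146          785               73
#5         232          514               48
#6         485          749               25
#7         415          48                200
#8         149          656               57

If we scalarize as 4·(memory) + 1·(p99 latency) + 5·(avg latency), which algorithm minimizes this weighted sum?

#8

#1: 4·349 + 1·603 + 5·56 = 2279
#2: 4·409 + 1·346 + 5·133 = 2647
#3: 4·112 + 1·789 + 5·176 = 2117
#4: 4·146 + 1·785 + 5·73 = 1734
#5: 4·232 + 1·514 + 5·48 = 1682
#6: 4·485 + 1·749 + 5·25 = 2814
#7: 4·415 + 1·48 + 5·200 = 2708
#8: 4·149 + 1·656 + 5·57 = 1537
Lowest: #8 at 1537.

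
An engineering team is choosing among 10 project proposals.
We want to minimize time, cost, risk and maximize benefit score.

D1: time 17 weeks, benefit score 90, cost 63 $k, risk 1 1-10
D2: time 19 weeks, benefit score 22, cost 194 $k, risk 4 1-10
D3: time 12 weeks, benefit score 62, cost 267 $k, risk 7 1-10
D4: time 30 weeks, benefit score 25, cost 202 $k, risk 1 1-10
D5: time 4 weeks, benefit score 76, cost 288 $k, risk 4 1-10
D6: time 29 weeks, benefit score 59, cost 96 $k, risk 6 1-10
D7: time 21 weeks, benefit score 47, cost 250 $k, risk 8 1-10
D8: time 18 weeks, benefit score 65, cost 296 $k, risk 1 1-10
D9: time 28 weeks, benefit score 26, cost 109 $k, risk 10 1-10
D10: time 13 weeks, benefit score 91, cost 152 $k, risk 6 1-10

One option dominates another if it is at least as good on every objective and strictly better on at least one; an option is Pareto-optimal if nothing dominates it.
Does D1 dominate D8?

Yes

D1 vs D8: time 17≤18, benefit score 90≥65, cost 63≤296, risk 1≤1 — D1 is at least as good on every objective with at least one strict improvement.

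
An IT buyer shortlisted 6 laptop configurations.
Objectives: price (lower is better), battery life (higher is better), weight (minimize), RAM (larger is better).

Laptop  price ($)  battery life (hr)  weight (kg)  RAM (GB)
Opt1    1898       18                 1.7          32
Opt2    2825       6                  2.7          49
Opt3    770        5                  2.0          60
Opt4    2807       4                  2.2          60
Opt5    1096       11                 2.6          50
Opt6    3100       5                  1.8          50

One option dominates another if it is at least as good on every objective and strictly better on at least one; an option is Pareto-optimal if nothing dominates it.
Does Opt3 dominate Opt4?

Yes

Opt3 vs Opt4: price 770≤2807, battery life 5≥4, weight 2.0≤2.2, RAM 60≥60 — Opt3 is at least as good on every objective with at least one strict improvement.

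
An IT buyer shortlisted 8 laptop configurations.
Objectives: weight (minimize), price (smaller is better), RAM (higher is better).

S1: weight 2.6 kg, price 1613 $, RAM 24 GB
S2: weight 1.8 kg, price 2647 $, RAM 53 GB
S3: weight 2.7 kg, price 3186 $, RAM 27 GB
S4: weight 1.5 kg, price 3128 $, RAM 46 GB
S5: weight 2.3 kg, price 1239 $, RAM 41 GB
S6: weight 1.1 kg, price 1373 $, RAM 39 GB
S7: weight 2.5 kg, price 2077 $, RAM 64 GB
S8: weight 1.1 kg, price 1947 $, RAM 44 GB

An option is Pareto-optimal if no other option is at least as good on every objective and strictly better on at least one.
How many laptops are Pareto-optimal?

S1: dominated by S5 (weight 2.3≤2.6, price 1239≤1613, RAM 41≥24).
S2: not dominated.
S3: dominated by S2 (weight 1.8≤2.7, price 2647≤3186, RAM 53≥27).
S4: not dominated.
S5: not dominated (best price).
S6: not dominated.
S7: not dominated (best RAM).
S8: not dominated.
Pareto-optimal: S2, S4, S5, S6, S7, S8 → 6.

6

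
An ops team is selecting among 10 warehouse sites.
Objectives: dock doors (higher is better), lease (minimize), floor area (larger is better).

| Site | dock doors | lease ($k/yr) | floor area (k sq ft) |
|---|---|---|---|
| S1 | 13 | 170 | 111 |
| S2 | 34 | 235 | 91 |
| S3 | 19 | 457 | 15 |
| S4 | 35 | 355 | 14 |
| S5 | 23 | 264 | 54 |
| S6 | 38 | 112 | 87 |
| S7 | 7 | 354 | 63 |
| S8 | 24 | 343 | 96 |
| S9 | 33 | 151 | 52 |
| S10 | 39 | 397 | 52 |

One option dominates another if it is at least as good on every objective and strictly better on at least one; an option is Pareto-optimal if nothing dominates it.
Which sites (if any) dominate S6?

S1: worse on dock doors (13 vs 38).
S2: worse on dock doors (34 vs 38).
S3: worse on dock doors (19 vs 38).
S4: worse on dock doors (35 vs 38).
S5: worse on dock doors (23 vs 38).
S7: worse on dock doors (7 vs 38).
S8: worse on dock doors (24 vs 38).
S9: worse on dock doors (33 vs 38).
S10: worse on lease (397 vs 112).
No option dominates S6.

none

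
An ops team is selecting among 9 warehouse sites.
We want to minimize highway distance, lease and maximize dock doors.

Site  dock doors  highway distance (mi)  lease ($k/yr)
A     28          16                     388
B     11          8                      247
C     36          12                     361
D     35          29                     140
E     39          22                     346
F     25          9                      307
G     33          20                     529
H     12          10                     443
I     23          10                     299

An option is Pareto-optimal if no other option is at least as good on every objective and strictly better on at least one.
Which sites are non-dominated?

A: dominated by C (dock doors 36≥28, highway distance 12≤16, lease 361≤388).
B: not dominated (best highway distance).
C: not dominated.
D: not dominated (best lease).
E: not dominated (best dock doors).
F: not dominated.
G: dominated by C (dock doors 36≥33, highway distance 12≤20, lease 361≤529).
H: dominated by F (dock doors 25≥12, highway distance 9≤10, lease 307≤443).
I: not dominated.

B, C, D, E, F, I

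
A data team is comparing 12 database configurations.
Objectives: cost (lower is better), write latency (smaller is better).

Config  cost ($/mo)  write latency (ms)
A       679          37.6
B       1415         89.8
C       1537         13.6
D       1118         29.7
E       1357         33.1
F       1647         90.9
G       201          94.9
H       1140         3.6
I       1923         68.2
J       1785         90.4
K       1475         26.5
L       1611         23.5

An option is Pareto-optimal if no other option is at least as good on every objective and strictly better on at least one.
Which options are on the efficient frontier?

A: not dominated.
B: dominated by A (cost 679≤1415, write latency 37.6≤89.8).
C: dominated by H (cost 1140≤1537, write latency 3.6≤13.6).
D: not dominated.
E: dominated by D (cost 1118≤1357, write latency 29.7≤33.1).
F: dominated by A (cost 679≤1647, write latency 37.6≤90.9).
G: not dominated (best cost).
H: not dominated (best write latency).
I: dominated by A (cost 679≤1923, write latency 37.6≤68.2).
J: dominated by A (cost 679≤1785, write latency 37.6≤90.4).
K: dominated by H (cost 1140≤1475, write latency 3.6≤26.5).
L: dominated by C (cost 1537≤1611, write latency 13.6≤23.5).

A, D, G, H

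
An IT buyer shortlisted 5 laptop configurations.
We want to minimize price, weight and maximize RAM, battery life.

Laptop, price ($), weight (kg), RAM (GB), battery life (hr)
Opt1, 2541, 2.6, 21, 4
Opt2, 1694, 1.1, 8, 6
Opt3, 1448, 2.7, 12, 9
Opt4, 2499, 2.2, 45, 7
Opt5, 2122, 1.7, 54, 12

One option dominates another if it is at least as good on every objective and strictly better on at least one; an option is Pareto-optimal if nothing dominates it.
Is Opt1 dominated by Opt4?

Yes

Opt4 vs Opt1: price 2499≤2541, weight 2.2≤2.6, RAM 45≥21, battery life 7≥4 — Opt4 is at least as good on every objective with at least one strict improvement.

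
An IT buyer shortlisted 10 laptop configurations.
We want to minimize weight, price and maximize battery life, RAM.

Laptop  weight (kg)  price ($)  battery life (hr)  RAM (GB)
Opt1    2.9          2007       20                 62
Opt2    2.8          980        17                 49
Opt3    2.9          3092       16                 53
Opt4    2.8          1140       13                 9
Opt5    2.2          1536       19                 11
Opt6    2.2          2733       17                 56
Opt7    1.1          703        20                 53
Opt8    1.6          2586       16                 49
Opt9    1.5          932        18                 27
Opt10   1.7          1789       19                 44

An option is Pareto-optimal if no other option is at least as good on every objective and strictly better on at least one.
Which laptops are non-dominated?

Opt1, Opt6, Opt7

Opt1: not dominated (best RAM).
Opt2: dominated by Opt7 (weight 1.1≤2.8, price 703≤980, battery life 20≥17, RAM 53≥49).
Opt3: dominated by Opt1 (weight 2.9≤2.9, price 2007≤3092, battery life 20≥16, RAM 62≥53).
Opt4: dominated by Opt2 (weight 2.8≤2.8, price 980≤1140, battery life 17≥13, RAM 49≥9).
Opt5: dominated by Opt7 (weight 1.1≤2.2, price 703≤1536, battery life 20≥19, RAM 53≥11).
Opt6: not dominated.
Opt7: not dominated (best weight).
Opt8: dominated by Opt7 (weight 1.1≤1.6, price 703≤2586, battery life 20≥16, RAM 53≥49).
Opt9: dominated by Opt7 (weight 1.1≤1.5, price 703≤932, battery life 20≥18, RAM 53≥27).
Opt10: dominated by Opt7 (weight 1.1≤1.7, price 703≤1789, battery life 20≥19, RAM 53≥44).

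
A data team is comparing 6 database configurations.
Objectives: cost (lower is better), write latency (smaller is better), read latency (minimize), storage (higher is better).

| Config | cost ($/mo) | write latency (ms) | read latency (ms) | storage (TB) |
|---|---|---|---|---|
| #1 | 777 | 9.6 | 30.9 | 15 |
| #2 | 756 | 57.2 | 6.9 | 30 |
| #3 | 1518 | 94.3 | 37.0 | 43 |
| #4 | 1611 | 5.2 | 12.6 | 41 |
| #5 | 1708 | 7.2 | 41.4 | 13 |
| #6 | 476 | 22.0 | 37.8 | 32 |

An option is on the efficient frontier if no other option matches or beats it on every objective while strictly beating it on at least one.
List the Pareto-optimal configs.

#1, #2, #3, #4, #6

#1: not dominated.
#2: not dominated (best read latency).
#3: not dominated (best storage).
#4: not dominated (best write latency).
#5: dominated by #4 (cost 1611≤1708, write latency 5.2≤7.2, read latency 12.6≤41.4, storage 41≥13).
#6: not dominated (best cost).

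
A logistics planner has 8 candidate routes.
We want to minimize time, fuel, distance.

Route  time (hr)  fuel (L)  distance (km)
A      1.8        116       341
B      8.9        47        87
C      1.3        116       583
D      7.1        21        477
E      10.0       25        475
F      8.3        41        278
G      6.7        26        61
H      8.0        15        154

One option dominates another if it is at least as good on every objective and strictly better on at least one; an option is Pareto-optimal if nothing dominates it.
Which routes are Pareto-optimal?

A: not dominated.
B: dominated by G (time 6.7≤8.9, fuel 26≤47, distance 61≤87).
C: not dominated (best time).
D: not dominated.
E: dominated by H (time 8.0≤10.0, fuel 15≤25, distance 154≤475).
F: dominated by G (time 6.7≤8.3, fuel 26≤41, distance 61≤278).
G: not dominated (best distance).
H: not dominated (best fuel).

A, C, D, G, H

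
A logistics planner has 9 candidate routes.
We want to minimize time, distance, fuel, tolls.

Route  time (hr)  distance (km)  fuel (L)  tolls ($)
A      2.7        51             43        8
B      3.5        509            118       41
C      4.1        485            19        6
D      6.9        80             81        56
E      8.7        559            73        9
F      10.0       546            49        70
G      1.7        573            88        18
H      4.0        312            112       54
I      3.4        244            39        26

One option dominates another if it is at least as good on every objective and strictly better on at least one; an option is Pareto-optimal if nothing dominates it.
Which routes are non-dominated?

A, C, G, I

A: not dominated (best distance).
B: dominated by A (time 2.7≤3.5, distance 51≤509, fuel 43≤118, tolls 8≤41).
C: not dominated (best fuel).
D: dominated by A (time 2.7≤6.9, distance 51≤80, fuel 43≤81, tolls 8≤56).
E: dominated by A (time 2.7≤8.7, distance 51≤559, fuel 43≤73, tolls 8≤9).
F: dominated by A (time 2.7≤10.0, distance 51≤546, fuel 43≤49, tolls 8≤70).
G: not dominated (best time).
H: dominated by A (time 2.7≤4.0, distance 51≤312, fuel 43≤112, tolls 8≤54).
I: not dominated.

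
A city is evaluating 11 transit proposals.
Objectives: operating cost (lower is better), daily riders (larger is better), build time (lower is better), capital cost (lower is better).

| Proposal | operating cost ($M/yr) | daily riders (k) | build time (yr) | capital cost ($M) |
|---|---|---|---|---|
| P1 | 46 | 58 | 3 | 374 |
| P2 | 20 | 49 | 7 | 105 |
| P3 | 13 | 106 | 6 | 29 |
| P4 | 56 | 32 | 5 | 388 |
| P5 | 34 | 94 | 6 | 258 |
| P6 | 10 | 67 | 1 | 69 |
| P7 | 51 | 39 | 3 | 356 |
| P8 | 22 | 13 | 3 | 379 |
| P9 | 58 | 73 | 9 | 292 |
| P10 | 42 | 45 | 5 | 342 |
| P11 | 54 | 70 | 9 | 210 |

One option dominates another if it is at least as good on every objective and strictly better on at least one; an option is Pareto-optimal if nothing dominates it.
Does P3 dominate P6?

P3 vs P6: P3 is worse on operating cost (13 vs 10), so it does not dominate P6.

No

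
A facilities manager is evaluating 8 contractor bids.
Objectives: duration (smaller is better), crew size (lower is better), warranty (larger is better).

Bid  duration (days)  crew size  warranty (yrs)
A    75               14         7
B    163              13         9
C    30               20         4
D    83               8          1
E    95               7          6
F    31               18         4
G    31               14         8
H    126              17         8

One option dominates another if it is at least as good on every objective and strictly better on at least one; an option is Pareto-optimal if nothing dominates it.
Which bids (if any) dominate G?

none

A: worse on duration (75 vs 31).
B: worse on duration (163 vs 31).
C: worse on crew size (20 vs 14).
D: worse on duration (83 vs 31).
E: worse on duration (95 vs 31).
F: worse on crew size (18 vs 14).
H: worse on duration (126 vs 31).
No option dominates G.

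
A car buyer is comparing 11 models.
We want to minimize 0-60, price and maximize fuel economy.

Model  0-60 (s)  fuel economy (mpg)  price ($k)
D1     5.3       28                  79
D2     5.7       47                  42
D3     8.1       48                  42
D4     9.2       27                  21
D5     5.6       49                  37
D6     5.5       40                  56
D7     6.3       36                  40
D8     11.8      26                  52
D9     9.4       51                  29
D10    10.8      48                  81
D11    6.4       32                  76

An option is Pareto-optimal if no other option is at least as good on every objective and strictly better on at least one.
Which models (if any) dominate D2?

D5

D5: 0-60 5.6≤5.7, fuel economy 49≥47, price 37≤42 — dominates D2.
Others (D1, D3, D4, D6, D7, D8, D9, D10, D11) are each worse than D2 on at least one objective.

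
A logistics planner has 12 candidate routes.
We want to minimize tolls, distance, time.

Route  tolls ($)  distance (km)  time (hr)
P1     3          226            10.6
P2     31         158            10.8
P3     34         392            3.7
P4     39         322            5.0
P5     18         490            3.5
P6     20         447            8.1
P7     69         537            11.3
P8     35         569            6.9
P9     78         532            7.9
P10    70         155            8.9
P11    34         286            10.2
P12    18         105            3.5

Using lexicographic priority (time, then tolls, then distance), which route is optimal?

P12

First minimize time: best is 3.5, kept {P5, P12}.
Then minimize tolls: best is 18, kept {P5, P12}.
Then minimize distance: best is 105, kept {P12}.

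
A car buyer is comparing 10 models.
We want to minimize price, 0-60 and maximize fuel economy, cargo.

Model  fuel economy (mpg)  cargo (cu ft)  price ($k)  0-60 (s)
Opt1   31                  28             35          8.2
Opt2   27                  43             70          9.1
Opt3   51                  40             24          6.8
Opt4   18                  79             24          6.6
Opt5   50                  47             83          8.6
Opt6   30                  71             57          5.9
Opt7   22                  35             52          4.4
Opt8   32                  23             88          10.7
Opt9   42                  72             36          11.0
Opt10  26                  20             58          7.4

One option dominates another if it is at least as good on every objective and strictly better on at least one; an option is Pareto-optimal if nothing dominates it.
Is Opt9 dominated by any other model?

Opt1: worse on fuel economy (31 vs 42).
Opt2: worse on fuel economy (27 vs 42).
Opt3: worse on cargo (40 vs 72).
Opt4: worse on fuel economy (18 vs 42).
Opt5: worse on cargo (47 vs 72).
Opt6: worse on fuel economy (30 vs 42).
Opt7: worse on fuel economy (22 vs 42).
Opt8: worse on fuel economy (32 vs 42).
Opt10: worse on fuel economy (26 vs 42).
No option is at least as good as Opt9 on every objective and strictly better on one.

No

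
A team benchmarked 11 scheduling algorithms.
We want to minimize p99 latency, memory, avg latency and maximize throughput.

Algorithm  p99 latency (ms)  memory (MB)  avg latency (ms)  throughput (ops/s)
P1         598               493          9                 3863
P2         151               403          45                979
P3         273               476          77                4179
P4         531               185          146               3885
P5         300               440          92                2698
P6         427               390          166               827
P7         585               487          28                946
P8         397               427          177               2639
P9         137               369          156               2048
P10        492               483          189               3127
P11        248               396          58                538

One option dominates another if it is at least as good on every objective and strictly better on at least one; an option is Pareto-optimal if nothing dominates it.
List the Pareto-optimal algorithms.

P1, P2, P3, P4, P5, P7, P8, P9, P11

P1: not dominated (best avg latency).
P2: not dominated.
P3: not dominated (best throughput).
P4: not dominated (best memory).
P5: not dominated.
P6: dominated by P9 (p99 latency 137≤427, memory 369≤390, avg latency 156≤166, throughput 2048≥827).
P7: not dominated.
P8: not dominated.
P9: not dominated (best p99 latency).
P10: dominated by P3 (p99 latency 273≤492, memory 476≤483, avg latency 77≤189, throughput 4179≥3127).
P11: not dominated.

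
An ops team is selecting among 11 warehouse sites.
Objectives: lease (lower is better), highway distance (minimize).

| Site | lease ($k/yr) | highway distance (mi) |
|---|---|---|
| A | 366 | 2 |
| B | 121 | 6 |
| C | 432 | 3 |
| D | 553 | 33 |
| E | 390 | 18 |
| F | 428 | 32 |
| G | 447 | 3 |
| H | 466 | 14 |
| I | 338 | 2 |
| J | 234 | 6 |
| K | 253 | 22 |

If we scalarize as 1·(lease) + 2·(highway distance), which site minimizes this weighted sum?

A: 1·366 + 2·2 = 370
B: 1·121 + 2·6 = 133
C: 1·432 + 2·3 = 438
D: 1·553 + 2·33 = 619
E: 1·390 + 2·18 = 426
F: 1·428 + 2·32 = 492
G: 1·447 + 2·3 = 453
H: 1·466 + 2·14 = 494
I: 1·338 + 2·2 = 342
J: 1·234 + 2·6 = 246
K: 1·253 + 2·22 = 297
Lowest: B at 133.

B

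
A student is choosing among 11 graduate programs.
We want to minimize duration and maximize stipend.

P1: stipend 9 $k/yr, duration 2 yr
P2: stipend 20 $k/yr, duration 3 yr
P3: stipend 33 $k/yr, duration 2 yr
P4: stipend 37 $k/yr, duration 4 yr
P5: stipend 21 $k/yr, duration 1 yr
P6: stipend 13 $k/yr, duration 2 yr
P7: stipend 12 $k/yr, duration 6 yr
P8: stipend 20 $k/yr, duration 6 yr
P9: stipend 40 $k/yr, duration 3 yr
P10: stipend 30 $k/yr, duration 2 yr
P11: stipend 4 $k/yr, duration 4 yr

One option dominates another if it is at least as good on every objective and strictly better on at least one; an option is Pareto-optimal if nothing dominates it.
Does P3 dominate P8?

Yes

P3 vs P8: stipend 33≥20, duration 2≤6 — P3 is at least as good on every objective with at least one strict improvement.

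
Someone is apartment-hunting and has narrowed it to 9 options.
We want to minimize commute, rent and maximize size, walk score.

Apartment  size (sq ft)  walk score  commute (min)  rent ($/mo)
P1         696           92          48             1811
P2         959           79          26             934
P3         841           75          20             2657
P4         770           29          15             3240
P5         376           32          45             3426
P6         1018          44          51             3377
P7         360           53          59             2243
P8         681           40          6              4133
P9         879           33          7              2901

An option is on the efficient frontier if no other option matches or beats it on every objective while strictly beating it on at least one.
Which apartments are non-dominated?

P1: not dominated (best walk score).
P2: not dominated (best rent).
P3: not dominated.
P4: dominated by P9 (size 879≥770, walk score 33≥29, commute 7≤15, rent 2901≤3240).
P5: dominated by P2 (size 959≥376, walk score 79≥32, commute 26≤45, rent 934≤3426).
P6: not dominated (best size).
P7: dominated by P1 (size 696≥360, walk score 92≥53, commute 48≤59, rent 1811≤2243).
P8: not dominated (best commute).
P9: not dominated.

P1, P2, P3, P6, P8, P9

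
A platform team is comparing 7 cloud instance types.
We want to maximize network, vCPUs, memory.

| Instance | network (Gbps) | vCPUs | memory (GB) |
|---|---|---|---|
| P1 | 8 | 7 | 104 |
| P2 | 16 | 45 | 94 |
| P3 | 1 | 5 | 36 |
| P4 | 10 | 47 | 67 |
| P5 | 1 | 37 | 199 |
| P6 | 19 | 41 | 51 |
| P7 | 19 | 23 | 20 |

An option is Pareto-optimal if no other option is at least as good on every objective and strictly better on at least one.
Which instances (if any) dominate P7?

P6: network 19≥19, vCPUs 41≥23, memory 51≥20 — dominates P7.
Others (P1, P2, P3, P4, P5) are each worse than P7 on at least one objective.

P6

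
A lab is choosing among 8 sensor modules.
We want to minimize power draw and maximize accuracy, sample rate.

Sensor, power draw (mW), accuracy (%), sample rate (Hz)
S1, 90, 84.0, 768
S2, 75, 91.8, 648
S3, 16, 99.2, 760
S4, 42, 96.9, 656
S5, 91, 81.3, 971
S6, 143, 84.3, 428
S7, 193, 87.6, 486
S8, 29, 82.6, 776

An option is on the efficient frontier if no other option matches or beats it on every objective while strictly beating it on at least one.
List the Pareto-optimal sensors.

S1, S3, S5, S8

S1: not dominated.
S2: dominated by S3 (power draw 16≤75, accuracy 99.2≥91.8, sample rate 760≥648).
S3: not dominated (best power draw).
S4: dominated by S3 (power draw 16≤42, accuracy 99.2≥96.9, sample rate 760≥656).
S5: not dominated (best sample rate).
S6: dominated by S2 (power draw 75≤143, accuracy 91.8≥84.3, sample rate 648≥428).
S7: dominated by S2 (power draw 75≤193, accuracy 91.8≥87.6, sample rate 648≥486).
S8: not dominated.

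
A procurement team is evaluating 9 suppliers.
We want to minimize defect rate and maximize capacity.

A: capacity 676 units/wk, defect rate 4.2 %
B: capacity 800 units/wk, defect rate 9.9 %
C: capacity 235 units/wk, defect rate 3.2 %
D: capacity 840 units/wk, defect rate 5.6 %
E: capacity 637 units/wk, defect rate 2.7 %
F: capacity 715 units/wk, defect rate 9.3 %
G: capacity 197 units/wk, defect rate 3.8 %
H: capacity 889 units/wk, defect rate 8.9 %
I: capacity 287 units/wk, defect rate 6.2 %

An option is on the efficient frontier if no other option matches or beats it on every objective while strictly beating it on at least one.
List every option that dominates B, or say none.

D: capacity 840≥800, defect rate 5.6≤9.9 — dominates B.
H: capacity 889≥800, defect rate 8.9≤9.9 — dominates B.
Others (A, C, E, F, G, I) are each worse than B on at least one objective.

D, H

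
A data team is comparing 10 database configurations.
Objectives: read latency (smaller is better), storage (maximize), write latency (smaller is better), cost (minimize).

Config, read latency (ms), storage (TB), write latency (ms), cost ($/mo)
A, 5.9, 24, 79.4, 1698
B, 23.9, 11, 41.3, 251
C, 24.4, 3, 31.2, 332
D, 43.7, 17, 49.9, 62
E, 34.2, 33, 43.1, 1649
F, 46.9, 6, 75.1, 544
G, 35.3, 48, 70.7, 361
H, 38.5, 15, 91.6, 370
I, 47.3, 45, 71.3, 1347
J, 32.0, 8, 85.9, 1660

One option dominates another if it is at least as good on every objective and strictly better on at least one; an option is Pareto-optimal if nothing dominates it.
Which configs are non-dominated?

A, B, C, D, E, G

A: not dominated (best read latency).
B: not dominated.
C: not dominated (best write latency).
D: not dominated (best cost).
E: not dominated.
F: dominated by B (read latency 23.9≤46.9, storage 11≥6, write latency 41.3≤75.1, cost 251≤544).
G: not dominated (best storage).
H: dominated by G (read latency 35.3≤38.5, storage 48≥15, write latency 70.7≤91.6, cost 361≤370).
I: dominated by G (read latency 35.3≤47.3, storage 48≥45, write latency 70.7≤71.3, cost 361≤1347).
J: dominated by B (read latency 23.9≤32.0, storage 11≥8, write latency 41.3≤85.9, cost 251≤1660).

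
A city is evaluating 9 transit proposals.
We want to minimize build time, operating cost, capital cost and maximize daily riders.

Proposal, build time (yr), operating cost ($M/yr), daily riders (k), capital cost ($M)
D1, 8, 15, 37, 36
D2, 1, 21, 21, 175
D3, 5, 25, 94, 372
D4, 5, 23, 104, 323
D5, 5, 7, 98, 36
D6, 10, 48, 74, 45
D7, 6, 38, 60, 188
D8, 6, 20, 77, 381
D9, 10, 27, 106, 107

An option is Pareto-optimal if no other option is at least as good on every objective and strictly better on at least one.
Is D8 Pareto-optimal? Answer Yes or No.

No

D5 vs D8: build time 5≤6, operating cost 7≤20, daily riders 98≥77, capital cost 36≤381 — D5 is at least as good on every objective and strictly better on at least one, so D5 dominates D8.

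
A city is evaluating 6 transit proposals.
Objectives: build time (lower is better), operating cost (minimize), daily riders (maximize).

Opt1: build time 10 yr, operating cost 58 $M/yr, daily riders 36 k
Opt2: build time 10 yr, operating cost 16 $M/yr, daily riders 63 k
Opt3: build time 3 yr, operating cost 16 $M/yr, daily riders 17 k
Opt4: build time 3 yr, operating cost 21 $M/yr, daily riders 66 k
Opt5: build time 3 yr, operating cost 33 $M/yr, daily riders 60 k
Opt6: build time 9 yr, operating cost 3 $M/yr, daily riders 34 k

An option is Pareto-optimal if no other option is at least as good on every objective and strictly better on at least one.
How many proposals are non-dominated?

Opt1: dominated by Opt2 (build time 10≤10, operating cost 16≤58, daily riders 63≥36).
Opt2: not dominated.
Opt3: not dominated.
Opt4: not dominated (best daily riders).
Opt5: dominated by Opt4 (build time 3≤3, operating cost 21≤33, daily riders 66≥60).
Opt6: not dominated (best operating cost).
Pareto-optimal: Opt2, Opt3, Opt4, Opt6 → 4.

4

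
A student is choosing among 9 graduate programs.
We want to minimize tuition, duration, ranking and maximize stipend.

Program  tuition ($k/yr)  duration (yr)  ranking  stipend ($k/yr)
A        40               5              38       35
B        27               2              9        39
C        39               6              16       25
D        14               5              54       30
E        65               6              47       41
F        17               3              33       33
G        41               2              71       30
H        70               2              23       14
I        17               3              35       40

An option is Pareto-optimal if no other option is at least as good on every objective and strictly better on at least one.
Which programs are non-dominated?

A: dominated by B (tuition 27≤40, duration 2≤5, ranking 9≤38, stipend 39≥35).
B: not dominated (best ranking).
C: dominated by B (tuition 27≤39, duration 2≤6, ranking 9≤16, stipend 39≥25).
D: not dominated (best tuition).
E: not dominated (best stipend).
F: not dominated.
G: dominated by B (tuition 27≤41, duration 2≤2, ranking 9≤71, stipend 39≥30).
H: dominated by B (tuition 27≤70, duration 2≤2, ranking 9≤23, stipend 39≥14).
I: not dominated.

B, D, E, F, I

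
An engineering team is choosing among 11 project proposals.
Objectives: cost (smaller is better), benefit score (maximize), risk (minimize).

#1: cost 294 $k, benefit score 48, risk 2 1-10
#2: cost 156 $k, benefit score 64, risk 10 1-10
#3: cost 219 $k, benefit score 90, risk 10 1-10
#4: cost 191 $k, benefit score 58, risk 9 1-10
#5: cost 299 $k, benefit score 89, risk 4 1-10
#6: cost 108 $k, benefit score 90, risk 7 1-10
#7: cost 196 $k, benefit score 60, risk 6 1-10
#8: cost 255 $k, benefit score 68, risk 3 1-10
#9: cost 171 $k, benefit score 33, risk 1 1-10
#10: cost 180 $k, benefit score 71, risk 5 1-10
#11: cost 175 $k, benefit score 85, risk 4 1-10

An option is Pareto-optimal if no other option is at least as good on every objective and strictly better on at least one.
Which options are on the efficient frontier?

#1: not dominated.
#2: dominated by #6 (cost 108≤156, benefit score 90≥64, risk 7≤10).
#3: dominated by #6 (cost 108≤219, benefit score 90≥90, risk 7≤10).
#4: dominated by #6 (cost 108≤191, benefit score 90≥58, risk 7≤9).
#5: not dominated.
#6: not dominated (best cost).
#7: dominated by #10 (cost 180≤196, benefit score 71≥60, risk 5≤6).
#8: not dominated.
#9: not dominated (best risk).
#10: dominated by #11 (cost 175≤180, benefit score 85≥71, risk 4≤5).
#11: not dominated.

#1, #5, #6, #8, #9, #11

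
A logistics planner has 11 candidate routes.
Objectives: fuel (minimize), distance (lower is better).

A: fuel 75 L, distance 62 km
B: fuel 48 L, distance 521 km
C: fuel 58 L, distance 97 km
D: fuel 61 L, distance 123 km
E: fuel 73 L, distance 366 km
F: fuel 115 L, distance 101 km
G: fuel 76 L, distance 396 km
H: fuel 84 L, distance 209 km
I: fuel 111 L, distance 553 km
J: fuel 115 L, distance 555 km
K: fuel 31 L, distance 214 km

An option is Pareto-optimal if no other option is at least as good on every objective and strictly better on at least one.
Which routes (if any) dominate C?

A: worse on fuel (75 vs 58).
B: worse on distance (521 vs 97).
D: worse on fuel (61 vs 58).
E: worse on fuel (73 vs 58).
F: worse on fuel (115 vs 58).
G: worse on fuel (76 vs 58).
H: worse on fuel (84 vs 58).
I: worse on fuel (111 vs 58).
J: worse on fuel (115 vs 58).
K: worse on distance (214 vs 97).
No option dominates C.

none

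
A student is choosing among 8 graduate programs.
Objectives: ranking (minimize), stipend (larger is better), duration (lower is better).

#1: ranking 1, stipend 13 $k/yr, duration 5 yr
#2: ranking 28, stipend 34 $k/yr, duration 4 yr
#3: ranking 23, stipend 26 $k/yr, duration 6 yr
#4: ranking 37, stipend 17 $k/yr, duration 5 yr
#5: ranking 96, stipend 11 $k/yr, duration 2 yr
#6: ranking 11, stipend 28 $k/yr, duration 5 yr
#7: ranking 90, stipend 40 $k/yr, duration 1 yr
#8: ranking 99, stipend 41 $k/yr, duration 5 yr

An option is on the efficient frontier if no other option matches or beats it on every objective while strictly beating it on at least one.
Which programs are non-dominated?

#1: not dominated (best ranking).
#2: not dominated.
#3: dominated by #6 (ranking 11≤23, stipend 28≥26, duration 5≤6).
#4: dominated by #2 (ranking 28≤37, stipend 34≥17, duration 4≤5).
#5: dominated by #7 (ranking 90≤96, stipend 40≥11, duration 1≤2).
#6: not dominated.
#7: not dominated (best duration).
#8: not dominated (best stipend).

#1, #2, #6, #7, #8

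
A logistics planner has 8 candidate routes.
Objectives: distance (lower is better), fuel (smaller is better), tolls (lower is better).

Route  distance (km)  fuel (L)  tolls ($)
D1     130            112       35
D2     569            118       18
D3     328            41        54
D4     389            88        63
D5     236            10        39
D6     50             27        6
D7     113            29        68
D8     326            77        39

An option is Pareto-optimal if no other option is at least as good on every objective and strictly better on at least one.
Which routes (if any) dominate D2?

D6: distance 50≤569, fuel 27≤118, tolls 6≤18 — dominates D2.
Others (D1, D3, D4, D5, D7, D8) are each worse than D2 on at least one objective.

D6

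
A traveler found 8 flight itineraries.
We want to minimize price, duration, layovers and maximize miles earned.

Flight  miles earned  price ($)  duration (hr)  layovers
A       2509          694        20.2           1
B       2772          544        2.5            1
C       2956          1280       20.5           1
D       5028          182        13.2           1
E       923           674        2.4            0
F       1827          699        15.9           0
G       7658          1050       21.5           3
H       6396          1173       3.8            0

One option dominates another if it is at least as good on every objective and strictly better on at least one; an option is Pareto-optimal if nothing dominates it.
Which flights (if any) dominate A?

B: miles earned 2772≥2509, price 544≤694, duration 2.5≤20.2, layovers 1≤1 — dominates A.
D: miles earned 5028≥2509, price 182≤694, duration 13.2≤20.2, layovers 1≤1 — dominates A.
Others (C, E, F, G, H) are each worse than A on at least one objective.

B, D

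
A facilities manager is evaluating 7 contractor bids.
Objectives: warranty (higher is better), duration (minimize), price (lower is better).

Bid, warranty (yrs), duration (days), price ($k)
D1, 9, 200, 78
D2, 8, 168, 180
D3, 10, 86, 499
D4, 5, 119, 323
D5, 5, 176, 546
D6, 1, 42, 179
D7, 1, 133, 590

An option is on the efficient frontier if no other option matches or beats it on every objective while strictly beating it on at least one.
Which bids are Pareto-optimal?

D1: not dominated (best price).
D2: not dominated.
D3: not dominated (best warranty).
D4: not dominated.
D5: dominated by D2 (warranty 8≥5, duration 168≤176, price 180≤546).
D6: not dominated (best duration).
D7: dominated by D3 (warranty 10≥1, duration 86≤133, price 499≤590).

D1, D2, D3, D4, D6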